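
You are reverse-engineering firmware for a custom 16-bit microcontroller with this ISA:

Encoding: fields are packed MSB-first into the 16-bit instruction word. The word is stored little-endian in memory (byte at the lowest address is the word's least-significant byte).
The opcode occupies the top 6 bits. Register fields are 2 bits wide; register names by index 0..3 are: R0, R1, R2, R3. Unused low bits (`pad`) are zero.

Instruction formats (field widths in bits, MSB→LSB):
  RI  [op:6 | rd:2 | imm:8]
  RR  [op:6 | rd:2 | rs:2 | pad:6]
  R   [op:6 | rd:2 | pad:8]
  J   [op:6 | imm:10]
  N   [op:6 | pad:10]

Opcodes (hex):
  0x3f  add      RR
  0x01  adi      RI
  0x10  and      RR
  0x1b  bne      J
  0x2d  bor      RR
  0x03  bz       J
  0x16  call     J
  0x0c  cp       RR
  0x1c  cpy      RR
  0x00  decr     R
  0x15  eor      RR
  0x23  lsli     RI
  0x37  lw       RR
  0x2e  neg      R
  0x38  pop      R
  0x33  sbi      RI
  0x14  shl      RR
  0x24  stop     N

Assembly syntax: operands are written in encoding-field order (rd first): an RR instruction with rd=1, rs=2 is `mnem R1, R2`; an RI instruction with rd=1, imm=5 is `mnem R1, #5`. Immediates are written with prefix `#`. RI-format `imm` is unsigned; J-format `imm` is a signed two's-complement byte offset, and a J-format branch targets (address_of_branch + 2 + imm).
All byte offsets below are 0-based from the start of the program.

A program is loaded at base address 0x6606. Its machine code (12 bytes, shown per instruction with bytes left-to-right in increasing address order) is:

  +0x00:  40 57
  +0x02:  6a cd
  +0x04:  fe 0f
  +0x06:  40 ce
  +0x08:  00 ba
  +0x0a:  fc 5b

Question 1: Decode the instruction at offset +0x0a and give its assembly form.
off 0x0a: read fc 5b as little → 0x5bfc
  opcode bits[15:10]=0x16: call/J
  [9:0] imm=1020 (s10→-4) = #-4

call #-4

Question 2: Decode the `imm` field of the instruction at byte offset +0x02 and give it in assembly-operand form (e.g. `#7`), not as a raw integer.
#106

[02] 6a cd → 0xcd6a
  top 6b → 0x33 → sbi [RI]
  [9:8] rd=1 = R1
  [7:0] imm=106 = #106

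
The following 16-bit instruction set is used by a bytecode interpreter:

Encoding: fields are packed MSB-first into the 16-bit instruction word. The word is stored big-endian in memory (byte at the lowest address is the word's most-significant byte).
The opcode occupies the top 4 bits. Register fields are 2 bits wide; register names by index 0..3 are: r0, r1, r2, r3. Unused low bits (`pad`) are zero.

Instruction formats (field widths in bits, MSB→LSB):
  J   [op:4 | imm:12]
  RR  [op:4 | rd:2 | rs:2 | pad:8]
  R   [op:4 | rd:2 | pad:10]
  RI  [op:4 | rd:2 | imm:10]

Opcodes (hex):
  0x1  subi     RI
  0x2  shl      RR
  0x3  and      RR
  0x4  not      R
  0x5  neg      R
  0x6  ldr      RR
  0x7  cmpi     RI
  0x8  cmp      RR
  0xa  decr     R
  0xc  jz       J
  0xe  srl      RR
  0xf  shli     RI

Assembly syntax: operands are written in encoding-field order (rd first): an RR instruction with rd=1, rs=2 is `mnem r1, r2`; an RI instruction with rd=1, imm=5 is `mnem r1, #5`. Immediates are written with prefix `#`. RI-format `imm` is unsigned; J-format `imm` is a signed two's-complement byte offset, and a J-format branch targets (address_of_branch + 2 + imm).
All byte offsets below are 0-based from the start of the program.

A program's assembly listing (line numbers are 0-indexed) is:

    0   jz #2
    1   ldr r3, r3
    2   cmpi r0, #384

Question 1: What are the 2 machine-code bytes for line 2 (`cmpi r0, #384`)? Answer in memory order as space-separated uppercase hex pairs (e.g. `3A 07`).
2. cmpi fields op=0x7:4|rd=0:2|imm=384:10 → word 7180h → 71 80

71 80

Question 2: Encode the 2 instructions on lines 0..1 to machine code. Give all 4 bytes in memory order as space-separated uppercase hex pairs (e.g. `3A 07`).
L0: jz op=0xc:4|imm=2:12 ⇒ 0xc002 ⇒ big c0 02
L1: ldr op=0x6:4|rd=3:2|rs=3:2|pad=0:8 ⇒ 0x6f00 ⇒ big 6f 00

C0 02 6F 00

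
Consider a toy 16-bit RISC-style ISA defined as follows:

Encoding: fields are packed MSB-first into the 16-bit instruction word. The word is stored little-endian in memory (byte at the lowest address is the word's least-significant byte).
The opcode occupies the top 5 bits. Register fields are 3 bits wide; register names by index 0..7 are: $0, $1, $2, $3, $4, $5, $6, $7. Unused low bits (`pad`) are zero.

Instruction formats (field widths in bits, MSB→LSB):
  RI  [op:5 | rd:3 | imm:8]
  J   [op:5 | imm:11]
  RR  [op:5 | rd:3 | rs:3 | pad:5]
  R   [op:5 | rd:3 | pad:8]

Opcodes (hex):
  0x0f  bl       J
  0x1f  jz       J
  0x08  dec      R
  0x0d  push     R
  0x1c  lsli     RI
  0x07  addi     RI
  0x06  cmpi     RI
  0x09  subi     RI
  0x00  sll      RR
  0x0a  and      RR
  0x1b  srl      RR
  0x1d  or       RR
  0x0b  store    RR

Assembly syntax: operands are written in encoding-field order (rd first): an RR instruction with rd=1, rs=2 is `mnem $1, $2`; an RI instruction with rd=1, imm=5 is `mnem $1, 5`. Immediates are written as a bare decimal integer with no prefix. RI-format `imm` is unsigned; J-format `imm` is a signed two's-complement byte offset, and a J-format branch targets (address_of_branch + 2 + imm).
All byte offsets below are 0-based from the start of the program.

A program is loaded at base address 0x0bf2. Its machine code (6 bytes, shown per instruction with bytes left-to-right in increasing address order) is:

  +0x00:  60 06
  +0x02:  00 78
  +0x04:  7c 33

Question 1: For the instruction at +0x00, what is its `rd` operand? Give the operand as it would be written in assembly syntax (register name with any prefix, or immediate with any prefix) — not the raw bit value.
off 0x00: read 60 06 as little → 0x0660
  op=0x0660>>11=0x0 ⇒ sll (RR)
  rd: (w>>8)&0x7=0x6 → $6
  rs: (w>>5)&0x7=0x3 → $3

$6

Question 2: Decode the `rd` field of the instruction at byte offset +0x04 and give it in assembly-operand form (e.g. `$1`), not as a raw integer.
[04] 7c 33 → 0x337c
  op=0x337c>>11=0x6 ⇒ cmpi (RI)
  [10:8] rd=3 = $3
  [7:0] imm=124 = 124

$3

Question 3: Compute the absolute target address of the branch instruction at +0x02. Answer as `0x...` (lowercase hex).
+0x02: 00 78 ⇒ word 0x7800 (little)
  opcode bits[15:11]=0xf: bl/J
  [10:0] imm=0 = 0
  target = base 0x0bf2 + off 0x02 + 2 + imm 0 = 0x0bf6

0x0bf6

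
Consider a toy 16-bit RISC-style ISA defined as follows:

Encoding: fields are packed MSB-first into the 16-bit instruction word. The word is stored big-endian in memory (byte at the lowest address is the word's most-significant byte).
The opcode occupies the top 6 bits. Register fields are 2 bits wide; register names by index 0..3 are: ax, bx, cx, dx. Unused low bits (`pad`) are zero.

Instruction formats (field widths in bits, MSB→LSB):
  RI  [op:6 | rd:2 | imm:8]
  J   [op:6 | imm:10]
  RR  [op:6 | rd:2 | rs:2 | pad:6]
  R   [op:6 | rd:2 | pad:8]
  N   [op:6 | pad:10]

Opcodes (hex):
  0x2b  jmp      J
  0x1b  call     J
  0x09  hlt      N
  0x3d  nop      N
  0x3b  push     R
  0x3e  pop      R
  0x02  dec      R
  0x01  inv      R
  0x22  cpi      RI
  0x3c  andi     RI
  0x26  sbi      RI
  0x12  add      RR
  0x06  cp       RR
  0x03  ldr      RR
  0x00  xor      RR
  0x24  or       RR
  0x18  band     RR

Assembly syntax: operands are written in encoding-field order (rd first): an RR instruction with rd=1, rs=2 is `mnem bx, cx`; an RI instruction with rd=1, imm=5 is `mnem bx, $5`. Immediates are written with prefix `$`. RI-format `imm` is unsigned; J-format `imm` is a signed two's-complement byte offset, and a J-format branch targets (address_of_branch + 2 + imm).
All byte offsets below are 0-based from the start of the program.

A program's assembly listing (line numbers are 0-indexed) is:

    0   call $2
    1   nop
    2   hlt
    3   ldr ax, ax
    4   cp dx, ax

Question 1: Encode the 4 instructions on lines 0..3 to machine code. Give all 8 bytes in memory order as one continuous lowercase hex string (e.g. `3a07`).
6c02f40024000c00

line 0 (call): pack op=0x1b:6|imm=2:10 = 0x6c02; big→ 6c 02
line 1 (nop): pack op=0x3d:6|pad=0:10 = 0xf400; big→ f4 00
line 2 (hlt): pack op=0x9:6|pad=0:10 = 0x2400; big→ 24 00
line 3 (ldr): pack op=0x3:6|rd=0:2|rs=0:2|pad=0:6 = 0x0c00; big→ 0c 00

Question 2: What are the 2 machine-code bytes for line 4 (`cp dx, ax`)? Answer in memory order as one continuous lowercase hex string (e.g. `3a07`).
line 4 (cp): pack op=0x6:6|rd=3:2|rs=0:2|pad=0:6 = 0x1b00; big→ 1b 00

1b00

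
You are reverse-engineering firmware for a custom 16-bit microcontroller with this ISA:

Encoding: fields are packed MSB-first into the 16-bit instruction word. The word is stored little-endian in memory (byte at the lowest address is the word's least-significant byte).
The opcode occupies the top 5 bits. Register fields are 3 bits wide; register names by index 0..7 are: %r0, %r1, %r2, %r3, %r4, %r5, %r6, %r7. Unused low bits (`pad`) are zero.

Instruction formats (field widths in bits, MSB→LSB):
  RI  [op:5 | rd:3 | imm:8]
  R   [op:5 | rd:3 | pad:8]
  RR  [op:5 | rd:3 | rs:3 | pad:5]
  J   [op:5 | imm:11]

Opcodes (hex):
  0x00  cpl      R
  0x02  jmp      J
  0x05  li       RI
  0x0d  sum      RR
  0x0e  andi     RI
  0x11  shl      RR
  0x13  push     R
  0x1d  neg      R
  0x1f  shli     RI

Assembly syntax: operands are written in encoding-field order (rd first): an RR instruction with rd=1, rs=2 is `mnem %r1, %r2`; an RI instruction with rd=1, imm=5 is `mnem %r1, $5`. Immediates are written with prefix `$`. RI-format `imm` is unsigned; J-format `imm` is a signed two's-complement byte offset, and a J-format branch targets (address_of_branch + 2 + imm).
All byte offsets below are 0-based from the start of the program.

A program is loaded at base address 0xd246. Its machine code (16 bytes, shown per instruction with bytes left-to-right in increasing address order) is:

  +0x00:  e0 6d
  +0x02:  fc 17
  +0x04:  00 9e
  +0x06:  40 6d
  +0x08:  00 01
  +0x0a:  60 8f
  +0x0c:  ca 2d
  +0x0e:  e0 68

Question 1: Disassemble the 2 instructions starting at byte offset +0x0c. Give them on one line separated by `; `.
off 0x0c: read ca 2d as little → 0x2dca
  opcode bits[15:11]=0x5: li/RI
  [10:8] rd=5 = %r5
  [7:0] imm=202 = $202
off 0x0e: read e0 68 as little → 0x68e0
  opcode bits[15:11]=0xd: sum/RR
  [10:8] rd=0 = %r0
  [7:5] rs=7 = %r7

li %r5, $202; sum %r0, %r7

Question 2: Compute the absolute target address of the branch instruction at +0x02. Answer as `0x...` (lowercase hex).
0xd246

off 0x02: read fc 17 as little → 0x17fc
  top 5b → 0x2 → jmp [J]
  [10:0] imm=2044 (s11→-4) = $-4
  target = base 0xd246 + off 0x02 + 2 + imm -4 = 0xd246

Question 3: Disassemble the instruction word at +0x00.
+0x00: e0 6d ⇒ word 0x6de0 (little)
  top 5b → 0xd → sum [RR]
  rd: (w>>8)&0x7=0x5 → %r5
  rs: (w>>5)&0x7=0x7 → %r7

sum %r5, %r7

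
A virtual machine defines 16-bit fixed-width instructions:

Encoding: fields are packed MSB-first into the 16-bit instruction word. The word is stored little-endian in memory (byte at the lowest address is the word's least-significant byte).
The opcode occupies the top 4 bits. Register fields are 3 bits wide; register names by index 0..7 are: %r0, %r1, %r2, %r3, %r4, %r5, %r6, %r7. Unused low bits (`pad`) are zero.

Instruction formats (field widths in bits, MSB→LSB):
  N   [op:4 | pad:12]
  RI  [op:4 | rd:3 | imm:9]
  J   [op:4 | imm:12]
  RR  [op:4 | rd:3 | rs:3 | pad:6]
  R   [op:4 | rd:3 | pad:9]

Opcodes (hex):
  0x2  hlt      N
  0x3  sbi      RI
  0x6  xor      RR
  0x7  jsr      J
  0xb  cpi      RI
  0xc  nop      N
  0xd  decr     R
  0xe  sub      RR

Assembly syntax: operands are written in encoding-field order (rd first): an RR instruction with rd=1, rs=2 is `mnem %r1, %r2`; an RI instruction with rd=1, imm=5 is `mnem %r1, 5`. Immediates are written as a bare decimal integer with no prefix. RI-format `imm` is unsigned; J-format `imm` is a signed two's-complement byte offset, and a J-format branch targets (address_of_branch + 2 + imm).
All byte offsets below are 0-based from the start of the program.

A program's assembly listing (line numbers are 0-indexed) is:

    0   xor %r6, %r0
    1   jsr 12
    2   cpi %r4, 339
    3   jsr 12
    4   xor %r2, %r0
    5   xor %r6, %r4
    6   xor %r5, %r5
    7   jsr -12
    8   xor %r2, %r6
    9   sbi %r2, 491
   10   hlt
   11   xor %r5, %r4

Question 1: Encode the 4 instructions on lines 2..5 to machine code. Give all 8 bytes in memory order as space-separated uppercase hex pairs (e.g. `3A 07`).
line 2 (cpi): pack op=0xb:4|rd=4:3|imm=339:9 = 0xb953; little→ 53 b9
line 3 (jsr): pack op=0x7:4|imm=12:12 = 0x700c; little→ 0c 70
line 4 (xor): pack op=0x6:4|rd=2:3|rs=0:3|pad=0:6 = 0x6400; little→ 00 64
line 5 (xor): pack op=0x6:4|rd=6:3|rs=4:3|pad=0:6 = 0x6d00; little→ 00 6d

53 B9 0C 70 00 64 00 6D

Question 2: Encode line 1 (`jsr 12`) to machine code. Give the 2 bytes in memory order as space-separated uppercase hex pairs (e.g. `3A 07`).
0C 70

line 1 (jsr): pack op=0x7:4|imm=12:12 = 0x700c; little→ 0c 70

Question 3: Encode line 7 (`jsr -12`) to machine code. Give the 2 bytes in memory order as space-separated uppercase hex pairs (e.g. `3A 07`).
7. jsr fields op=0x7:4|imm=-12:12 → word 7ff4h → f4 7f

F4 7F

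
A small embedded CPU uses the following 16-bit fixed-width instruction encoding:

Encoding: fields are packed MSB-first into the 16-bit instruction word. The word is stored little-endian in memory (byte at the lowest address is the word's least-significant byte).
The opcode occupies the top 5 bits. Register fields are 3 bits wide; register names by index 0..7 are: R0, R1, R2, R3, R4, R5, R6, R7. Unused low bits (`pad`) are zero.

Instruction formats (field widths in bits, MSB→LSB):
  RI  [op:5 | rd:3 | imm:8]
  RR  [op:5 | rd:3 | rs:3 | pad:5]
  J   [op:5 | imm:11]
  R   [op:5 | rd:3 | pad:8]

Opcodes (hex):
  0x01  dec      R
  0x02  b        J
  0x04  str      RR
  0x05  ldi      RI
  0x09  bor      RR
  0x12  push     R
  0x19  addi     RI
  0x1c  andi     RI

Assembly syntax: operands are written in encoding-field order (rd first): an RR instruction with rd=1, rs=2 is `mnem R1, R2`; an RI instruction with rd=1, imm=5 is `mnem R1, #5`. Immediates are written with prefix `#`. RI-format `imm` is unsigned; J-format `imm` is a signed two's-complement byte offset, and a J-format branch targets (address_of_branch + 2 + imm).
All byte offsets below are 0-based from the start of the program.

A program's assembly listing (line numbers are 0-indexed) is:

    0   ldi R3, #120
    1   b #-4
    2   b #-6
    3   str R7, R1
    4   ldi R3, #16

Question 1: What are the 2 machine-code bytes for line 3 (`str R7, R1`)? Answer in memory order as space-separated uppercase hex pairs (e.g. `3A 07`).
20 27

3. str fields op=0x4:5|rd=7:3|rs=1:3|pad=0:5 → word 2720h → 20 27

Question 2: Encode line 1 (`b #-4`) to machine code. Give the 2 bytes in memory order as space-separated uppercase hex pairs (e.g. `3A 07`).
FC 17

1. b fields op=0x2:5|imm=-4:11 → word 17fch → fc 17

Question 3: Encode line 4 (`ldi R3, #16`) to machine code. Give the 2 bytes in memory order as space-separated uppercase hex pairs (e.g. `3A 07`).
10 2B

L4: ldi op=0x5:5|rd=3:3|imm=16:8 ⇒ 0x2b10 ⇒ little 10 2b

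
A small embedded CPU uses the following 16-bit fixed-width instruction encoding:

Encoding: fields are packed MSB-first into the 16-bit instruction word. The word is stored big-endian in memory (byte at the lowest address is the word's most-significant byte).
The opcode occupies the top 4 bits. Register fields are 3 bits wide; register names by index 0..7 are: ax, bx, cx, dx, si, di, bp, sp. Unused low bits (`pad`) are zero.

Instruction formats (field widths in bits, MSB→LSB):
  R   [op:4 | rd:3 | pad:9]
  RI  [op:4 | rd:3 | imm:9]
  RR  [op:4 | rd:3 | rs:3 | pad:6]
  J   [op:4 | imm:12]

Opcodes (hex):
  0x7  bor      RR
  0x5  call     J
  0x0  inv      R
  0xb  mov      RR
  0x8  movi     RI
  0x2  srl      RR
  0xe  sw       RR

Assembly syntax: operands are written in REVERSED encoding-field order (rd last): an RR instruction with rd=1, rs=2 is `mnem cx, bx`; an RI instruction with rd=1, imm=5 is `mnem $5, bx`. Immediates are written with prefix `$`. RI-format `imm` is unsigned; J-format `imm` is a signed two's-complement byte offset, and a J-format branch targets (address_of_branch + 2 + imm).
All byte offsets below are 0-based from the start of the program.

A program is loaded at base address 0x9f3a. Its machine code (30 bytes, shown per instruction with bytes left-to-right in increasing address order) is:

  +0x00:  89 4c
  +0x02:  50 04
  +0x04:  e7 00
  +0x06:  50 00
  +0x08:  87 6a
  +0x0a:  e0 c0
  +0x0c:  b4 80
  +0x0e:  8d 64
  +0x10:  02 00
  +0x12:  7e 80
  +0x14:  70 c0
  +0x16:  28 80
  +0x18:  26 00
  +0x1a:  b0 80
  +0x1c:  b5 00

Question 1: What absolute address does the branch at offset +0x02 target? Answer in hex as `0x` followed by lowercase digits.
off 0x02: read 50 04 as big → 0x5004
  opcode bits[15:12]=0x5: call/J
  imm: (w>>0)&0xfff=0x4 → $4
  target = base 0x9f3a + off 0x02 + 2 + imm 4 = 0x9f42

0x9f42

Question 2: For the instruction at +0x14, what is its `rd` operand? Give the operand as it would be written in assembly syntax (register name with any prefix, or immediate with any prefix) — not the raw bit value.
ax

off 0x14: read 70 c0 as big → 0x70c0
  op=0x70c0>>12=0x7 ⇒ bor (RR)
  rd@[11:9]=0x0 ⇒ ax
  rs@[8:6]=0x3 ⇒ dx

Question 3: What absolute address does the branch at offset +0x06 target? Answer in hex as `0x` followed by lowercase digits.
0x9f42

@+06  big-endian(50 00) = 0x5000
  opcode bits[15:12]=0x5: call/J
  [11:0] imm=0 = $0
  target = base 0x9f3a + off 0x06 + 2 + imm 0 = 0x9f42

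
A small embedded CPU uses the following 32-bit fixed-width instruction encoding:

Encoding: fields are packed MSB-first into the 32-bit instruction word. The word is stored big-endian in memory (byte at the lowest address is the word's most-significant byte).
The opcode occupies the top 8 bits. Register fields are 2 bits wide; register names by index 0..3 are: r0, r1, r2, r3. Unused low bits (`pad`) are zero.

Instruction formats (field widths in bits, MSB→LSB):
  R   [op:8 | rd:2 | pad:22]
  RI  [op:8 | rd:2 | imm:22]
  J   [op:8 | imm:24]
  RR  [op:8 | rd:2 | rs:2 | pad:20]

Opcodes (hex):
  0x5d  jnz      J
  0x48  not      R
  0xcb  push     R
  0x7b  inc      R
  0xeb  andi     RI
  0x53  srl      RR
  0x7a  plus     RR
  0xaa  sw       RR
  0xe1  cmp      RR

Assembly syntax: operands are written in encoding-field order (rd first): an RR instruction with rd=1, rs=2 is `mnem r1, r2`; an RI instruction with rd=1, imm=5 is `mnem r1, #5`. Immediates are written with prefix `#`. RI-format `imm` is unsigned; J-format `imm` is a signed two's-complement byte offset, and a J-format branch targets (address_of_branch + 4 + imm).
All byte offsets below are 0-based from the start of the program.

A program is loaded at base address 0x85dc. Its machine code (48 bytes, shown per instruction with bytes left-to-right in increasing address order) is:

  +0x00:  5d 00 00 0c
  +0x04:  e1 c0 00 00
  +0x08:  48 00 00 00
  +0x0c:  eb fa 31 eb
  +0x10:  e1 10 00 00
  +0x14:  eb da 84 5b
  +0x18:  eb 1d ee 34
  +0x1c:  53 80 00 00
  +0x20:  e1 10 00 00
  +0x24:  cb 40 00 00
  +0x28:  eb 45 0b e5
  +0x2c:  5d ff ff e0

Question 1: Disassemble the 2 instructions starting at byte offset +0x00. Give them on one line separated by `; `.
jnz #12; cmp r3, r0

+0x00: 5d 00 00 0c ⇒ word 0x5d00000c (big)
  top 8b → 0x5d → jnz [J]
  [23:0] imm=12 = #12
+0x04: e1 c0 00 00 ⇒ word 0xe1c00000 (big)
  top 8b → 0xe1 → cmp [RR]
  [23:22] rd=3 = r3
  [21:20] rs=0 = r0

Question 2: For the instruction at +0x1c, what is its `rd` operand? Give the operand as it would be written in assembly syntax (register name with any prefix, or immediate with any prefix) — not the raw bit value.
r2

@+1c  big-endian(53 80 00 00) = 0x53800000
  opcode bits[31:24]=0x53: srl/RR
  rd@[23:22]=0x2 ⇒ r2
  rs@[21:20]=0x0 ⇒ r0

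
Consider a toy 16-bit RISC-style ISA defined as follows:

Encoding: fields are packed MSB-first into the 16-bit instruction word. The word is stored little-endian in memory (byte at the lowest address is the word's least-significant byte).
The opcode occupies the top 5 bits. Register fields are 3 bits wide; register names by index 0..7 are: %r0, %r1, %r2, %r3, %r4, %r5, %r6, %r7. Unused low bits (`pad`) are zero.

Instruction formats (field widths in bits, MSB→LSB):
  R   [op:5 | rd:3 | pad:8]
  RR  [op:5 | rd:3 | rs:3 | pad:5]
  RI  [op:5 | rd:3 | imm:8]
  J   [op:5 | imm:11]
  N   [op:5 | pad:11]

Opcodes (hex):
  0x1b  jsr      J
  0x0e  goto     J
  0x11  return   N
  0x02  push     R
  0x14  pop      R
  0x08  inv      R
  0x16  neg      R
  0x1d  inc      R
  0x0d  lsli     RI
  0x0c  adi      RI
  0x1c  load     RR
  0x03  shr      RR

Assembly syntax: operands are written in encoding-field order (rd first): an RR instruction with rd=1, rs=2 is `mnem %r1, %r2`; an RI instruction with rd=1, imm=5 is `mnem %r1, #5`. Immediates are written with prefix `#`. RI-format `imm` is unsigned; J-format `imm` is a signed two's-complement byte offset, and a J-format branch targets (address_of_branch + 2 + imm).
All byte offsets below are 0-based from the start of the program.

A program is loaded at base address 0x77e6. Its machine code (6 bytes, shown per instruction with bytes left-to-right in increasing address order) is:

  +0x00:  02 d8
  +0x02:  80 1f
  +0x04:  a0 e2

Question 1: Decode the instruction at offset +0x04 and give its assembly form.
load %r2, %r5

off 0x04: read a0 e2 as little → 0xe2a0
  top 5b → 0x1c → load [RR]
  rd@[10:8]=0x2 ⇒ %r2
  rs@[7:5]=0x5 ⇒ %r5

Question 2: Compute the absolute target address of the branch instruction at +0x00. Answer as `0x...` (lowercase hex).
0x77ea

off 0x00: read 02 d8 as little → 0xd802
  op=0xd802>>11=0x1b ⇒ jsr (J)
  imm: (w>>0)&0x7ff=0x2 → #2
  target = base 0x77e6 + off 0x00 + 2 + imm 2 = 0x77ea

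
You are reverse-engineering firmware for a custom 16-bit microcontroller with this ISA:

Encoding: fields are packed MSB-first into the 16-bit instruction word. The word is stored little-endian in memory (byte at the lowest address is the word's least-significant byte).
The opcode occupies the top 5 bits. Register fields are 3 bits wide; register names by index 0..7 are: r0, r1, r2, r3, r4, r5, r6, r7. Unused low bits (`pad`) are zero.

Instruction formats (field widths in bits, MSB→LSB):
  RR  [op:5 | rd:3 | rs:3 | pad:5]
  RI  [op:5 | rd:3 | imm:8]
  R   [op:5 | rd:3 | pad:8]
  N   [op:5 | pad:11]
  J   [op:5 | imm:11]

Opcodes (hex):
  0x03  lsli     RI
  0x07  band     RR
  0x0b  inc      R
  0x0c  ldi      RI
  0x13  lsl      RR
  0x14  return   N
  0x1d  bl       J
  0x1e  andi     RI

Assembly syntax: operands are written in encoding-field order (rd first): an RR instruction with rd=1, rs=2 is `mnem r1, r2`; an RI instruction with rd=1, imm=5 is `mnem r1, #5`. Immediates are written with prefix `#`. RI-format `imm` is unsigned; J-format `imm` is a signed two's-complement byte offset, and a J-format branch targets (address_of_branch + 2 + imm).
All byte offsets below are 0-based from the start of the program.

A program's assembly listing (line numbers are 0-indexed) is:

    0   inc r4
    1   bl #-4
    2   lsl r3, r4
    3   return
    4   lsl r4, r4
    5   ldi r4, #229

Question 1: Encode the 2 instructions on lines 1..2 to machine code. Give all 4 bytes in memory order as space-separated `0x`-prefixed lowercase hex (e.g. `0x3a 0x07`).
L1: bl op=0x1d:5|imm=-4:11 ⇒ 0xeffc ⇒ little fc ef
L2: lsl op=0x13:5|rd=3:3|rs=4:3|pad=0:5 ⇒ 0x9b80 ⇒ little 80 9b

0xfc 0xef 0x80 0x9b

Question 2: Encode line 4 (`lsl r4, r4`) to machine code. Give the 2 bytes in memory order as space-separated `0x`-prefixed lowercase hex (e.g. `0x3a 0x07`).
0x80 0x9c

L4: lsl op=0x13:5|rd=4:3|rs=4:3|pad=0:5 ⇒ 0x9c80 ⇒ little 80 9c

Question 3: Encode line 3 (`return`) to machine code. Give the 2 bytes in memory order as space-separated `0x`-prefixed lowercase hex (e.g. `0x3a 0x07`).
0x00 0xa0

L3: return op=0x14:5|pad=0:11 ⇒ 0xa000 ⇒ little 00 a0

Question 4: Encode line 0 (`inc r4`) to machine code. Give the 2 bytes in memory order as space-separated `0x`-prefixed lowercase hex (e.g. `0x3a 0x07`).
0x00 0x5c

L0: inc op=0xb:5|rd=4:3|pad=0:8 ⇒ 0x5c00 ⇒ little 00 5c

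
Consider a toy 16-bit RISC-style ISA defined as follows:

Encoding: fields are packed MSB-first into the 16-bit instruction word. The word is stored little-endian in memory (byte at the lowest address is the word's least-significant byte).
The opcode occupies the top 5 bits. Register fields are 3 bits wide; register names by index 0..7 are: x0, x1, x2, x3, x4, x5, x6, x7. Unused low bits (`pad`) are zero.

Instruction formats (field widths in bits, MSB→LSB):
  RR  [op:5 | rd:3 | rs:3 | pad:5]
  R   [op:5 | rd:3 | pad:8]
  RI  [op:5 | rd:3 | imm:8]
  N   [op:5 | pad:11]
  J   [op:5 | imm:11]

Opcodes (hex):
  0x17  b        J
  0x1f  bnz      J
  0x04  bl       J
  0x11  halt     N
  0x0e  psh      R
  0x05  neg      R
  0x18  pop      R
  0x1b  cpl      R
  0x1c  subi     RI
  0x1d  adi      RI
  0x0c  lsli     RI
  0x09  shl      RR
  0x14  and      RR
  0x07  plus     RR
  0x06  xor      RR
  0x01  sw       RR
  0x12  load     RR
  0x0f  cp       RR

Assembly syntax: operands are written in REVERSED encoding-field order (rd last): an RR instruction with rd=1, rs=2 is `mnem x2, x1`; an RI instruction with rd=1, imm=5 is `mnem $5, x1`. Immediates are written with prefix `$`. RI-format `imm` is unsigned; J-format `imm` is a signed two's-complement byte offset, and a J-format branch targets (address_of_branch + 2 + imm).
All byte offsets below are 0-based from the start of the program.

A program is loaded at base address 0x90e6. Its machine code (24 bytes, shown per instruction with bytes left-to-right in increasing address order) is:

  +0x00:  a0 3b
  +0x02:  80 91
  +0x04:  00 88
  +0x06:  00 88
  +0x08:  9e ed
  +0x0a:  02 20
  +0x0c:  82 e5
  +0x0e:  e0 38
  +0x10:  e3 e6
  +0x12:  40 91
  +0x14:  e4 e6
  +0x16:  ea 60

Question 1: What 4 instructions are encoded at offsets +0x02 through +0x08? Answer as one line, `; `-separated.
load x4, x1; halt; halt; adi $158, x5

[02] 80 91 → 0x9180
  top 5b → 0x12 → load [RR]
  rd@[10:8]=0x1 ⇒ x1
  rs@[7:5]=0x4 ⇒ x4
[04] 00 88 → 0x8800
  top 5b → 0x11 → halt [N]
[06] 00 88 → 0x8800
  top 5b → 0x11 → halt [N]
[08] 9e ed → 0xed9e
  top 5b → 0x1d → adi [RI]
  rd@[10:8]=0x5 ⇒ x5
  imm@[7:0]=0x9e ⇒ $158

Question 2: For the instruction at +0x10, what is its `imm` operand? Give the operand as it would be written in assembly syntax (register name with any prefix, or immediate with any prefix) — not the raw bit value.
$227

@+10  little-endian(e3 e6) = 0xe6e3
  opcode bits[15:11]=0x1c: subi/RI
  rd: (w>>8)&0x7=0x6 → x6
  imm: (w>>0)&0xff=0xe3 → $227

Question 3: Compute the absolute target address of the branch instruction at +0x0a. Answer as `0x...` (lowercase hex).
0x90f4

+0x0a: 02 20 ⇒ word 0x2002 (little)
  top 5b → 0x4 → bl [J]
  imm: (w>>0)&0x7ff=0x2 → $2
  target = base 0x90e6 + off 0x0a + 2 + imm 2 = 0x90f4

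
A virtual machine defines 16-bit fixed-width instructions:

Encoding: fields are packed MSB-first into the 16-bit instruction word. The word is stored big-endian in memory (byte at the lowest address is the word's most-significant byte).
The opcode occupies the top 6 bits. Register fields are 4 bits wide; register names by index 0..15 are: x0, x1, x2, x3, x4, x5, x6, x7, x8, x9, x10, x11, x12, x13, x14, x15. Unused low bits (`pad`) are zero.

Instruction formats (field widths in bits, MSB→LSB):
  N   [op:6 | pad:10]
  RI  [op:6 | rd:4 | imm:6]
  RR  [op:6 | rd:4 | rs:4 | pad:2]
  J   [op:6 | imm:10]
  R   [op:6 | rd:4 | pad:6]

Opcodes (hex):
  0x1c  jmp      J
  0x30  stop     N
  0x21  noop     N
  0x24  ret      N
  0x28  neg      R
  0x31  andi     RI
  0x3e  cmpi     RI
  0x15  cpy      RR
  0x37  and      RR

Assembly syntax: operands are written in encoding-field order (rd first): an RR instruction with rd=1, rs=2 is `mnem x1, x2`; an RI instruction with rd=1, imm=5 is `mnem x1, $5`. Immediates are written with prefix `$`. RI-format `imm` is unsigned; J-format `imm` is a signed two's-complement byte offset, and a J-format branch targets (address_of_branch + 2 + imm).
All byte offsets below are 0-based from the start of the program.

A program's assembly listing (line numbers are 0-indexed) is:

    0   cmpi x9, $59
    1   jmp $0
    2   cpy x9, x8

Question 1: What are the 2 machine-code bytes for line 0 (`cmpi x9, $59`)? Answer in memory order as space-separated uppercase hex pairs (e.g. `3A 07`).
L0: cmpi op=0x3e:6|rd=9:4|imm=59:6 ⇒ 0xfa7b ⇒ big fa 7b

FA 7B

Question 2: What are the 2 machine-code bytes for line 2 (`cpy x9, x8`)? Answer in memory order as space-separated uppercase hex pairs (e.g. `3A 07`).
line 2 (cpy): pack op=0x15:6|rd=9:4|rs=8:4|pad=0:2 = 0x5660; big→ 56 60

56 60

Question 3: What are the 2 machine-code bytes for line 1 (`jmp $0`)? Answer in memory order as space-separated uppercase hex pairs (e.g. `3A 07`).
70 00

1. jmp fields op=0x1c:6|imm=0:10 → word 7000h → 70 00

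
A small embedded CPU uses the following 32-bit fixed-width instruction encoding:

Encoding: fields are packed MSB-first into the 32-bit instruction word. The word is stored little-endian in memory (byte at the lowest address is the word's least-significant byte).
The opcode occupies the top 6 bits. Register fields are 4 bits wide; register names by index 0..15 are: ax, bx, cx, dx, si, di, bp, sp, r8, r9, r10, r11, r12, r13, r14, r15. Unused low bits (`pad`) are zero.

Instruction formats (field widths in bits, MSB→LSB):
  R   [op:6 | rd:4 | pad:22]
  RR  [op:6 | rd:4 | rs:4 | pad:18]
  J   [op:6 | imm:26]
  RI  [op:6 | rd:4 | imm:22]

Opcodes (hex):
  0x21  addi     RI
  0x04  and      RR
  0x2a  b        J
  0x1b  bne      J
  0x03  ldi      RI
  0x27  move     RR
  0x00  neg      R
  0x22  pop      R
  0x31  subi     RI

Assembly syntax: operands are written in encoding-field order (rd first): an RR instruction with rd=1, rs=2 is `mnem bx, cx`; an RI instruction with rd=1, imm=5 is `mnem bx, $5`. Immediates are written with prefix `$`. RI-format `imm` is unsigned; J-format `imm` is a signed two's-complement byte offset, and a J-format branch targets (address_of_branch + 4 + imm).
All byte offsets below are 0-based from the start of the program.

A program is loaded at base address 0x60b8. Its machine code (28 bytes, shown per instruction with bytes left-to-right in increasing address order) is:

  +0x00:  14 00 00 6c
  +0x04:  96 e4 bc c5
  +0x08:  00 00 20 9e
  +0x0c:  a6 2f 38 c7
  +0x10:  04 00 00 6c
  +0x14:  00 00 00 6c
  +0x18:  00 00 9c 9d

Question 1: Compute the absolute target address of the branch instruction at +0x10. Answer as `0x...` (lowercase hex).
0x60d0

+0x10: 04 00 00 6c ⇒ word 0x6c000004 (little)
  top 6b → 0x1b → bne [J]
  imm: (w>>0)&0x3ffffff=0x4 → $4
  target = base 0x60b8 + off 0x10 + 4 + imm 4 = 0x60d0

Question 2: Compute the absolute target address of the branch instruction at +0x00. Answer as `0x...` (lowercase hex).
@+00  little-endian(14 00 00 6c) = 0x6c000014
  op=0x6c000014>>26=0x1b ⇒ bne (J)
  imm@[25:0]=0x14 ⇒ $20
  target = base 0x60b8 + off 0x00 + 4 + imm 20 = 0x60d0

0x60d0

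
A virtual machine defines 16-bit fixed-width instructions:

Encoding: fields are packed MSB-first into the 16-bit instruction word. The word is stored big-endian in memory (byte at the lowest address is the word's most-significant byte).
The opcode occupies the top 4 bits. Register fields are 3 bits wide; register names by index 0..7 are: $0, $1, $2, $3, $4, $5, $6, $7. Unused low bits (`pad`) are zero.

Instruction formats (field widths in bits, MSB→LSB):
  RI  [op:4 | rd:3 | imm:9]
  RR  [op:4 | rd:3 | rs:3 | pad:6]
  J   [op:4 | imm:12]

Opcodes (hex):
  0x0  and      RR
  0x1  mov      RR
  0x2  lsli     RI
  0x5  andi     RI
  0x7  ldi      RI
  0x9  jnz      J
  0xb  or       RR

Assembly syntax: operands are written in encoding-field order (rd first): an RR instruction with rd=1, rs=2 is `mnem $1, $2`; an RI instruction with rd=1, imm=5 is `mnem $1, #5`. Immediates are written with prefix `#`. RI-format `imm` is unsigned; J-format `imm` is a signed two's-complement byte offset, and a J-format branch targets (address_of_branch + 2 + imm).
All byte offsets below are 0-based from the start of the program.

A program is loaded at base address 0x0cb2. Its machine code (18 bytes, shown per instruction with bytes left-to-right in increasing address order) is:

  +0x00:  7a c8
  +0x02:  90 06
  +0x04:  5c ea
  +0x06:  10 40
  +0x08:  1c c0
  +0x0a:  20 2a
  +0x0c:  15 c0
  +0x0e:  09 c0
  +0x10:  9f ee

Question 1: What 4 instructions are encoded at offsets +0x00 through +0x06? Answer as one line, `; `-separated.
+0x00: 7a c8 ⇒ word 0x7ac8 (big)
  opcode bits[15:12]=0x7: ldi/RI
  rd@[11:9]=0x5 ⇒ $5
  imm@[8:0]=0xc8 ⇒ #200
+0x02: 90 06 ⇒ word 0x9006 (big)
  opcode bits[15:12]=0x9: jnz/J
  imm@[11:0]=0x6 ⇒ #6
+0x04: 5c ea ⇒ word 0x5cea (big)
  opcode bits[15:12]=0x5: andi/RI
  rd@[11:9]=0x6 ⇒ $6
  imm@[8:0]=0xea ⇒ #234
+0x06: 10 40 ⇒ word 0x1040 (big)
  opcode bits[15:12]=0x1: mov/RR
  rd@[11:9]=0x0 ⇒ $0
  rs@[8:6]=0x1 ⇒ $1

ldi $5, #200; jnz #6; andi $6, #234; mov $0, $1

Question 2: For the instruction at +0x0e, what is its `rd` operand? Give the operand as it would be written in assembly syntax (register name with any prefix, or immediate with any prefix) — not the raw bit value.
$4

off 0x0e: read 09 c0 as big → 0x09c0
  opcode bits[15:12]=0x0: and/RR
  rd: (w>>9)&0x7=0x4 → $4
  rs: (w>>6)&0x7=0x7 → $7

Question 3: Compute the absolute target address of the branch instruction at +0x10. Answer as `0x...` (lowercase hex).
+0x10: 9f ee ⇒ word 0x9fee (big)
  top 4b → 0x9 → jnz [J]
  [11:0] imm=4078 (s12→-18) = #-18
  target = base 0x0cb2 + off 0x10 + 2 + imm -18 = 0x0cb2

0x0cb2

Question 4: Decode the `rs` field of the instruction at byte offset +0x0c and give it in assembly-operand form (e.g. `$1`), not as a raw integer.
[0c] 15 c0 → 0x15c0
  op=0x15c0>>12=0x1 ⇒ mov (RR)
  [11:9] rd=2 = $2
  [8:6] rs=7 = $7

$7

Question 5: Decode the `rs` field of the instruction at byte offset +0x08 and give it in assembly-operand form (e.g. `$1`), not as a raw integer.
$3

@+08  big-endian(1c c0) = 0x1cc0
  op=0x1cc0>>12=0x1 ⇒ mov (RR)
  [11:9] rd=6 = $6
  [8:6] rs=3 = $3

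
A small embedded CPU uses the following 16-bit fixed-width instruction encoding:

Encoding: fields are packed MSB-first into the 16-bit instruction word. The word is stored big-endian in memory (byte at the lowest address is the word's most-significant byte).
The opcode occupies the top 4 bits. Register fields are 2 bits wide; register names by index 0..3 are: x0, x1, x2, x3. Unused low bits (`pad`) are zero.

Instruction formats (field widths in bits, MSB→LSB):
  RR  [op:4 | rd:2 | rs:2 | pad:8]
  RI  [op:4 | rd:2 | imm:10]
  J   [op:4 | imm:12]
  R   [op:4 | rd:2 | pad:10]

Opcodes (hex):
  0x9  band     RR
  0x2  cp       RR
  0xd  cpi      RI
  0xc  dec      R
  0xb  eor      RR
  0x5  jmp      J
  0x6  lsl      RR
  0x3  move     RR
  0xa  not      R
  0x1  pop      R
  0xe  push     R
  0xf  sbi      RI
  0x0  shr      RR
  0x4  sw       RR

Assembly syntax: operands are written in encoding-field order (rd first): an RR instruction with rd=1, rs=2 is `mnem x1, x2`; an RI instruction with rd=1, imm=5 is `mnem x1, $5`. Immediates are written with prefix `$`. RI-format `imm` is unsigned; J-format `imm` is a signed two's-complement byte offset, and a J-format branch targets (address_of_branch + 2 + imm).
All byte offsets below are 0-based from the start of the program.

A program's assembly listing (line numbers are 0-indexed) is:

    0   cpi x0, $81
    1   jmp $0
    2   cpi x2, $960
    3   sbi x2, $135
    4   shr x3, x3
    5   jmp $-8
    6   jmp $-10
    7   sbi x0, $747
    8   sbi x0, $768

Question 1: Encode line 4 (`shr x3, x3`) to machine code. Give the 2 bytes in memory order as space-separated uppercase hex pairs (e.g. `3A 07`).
L4: shr op=0x0:4|rd=3:2|rs=3:2|pad=0:8 ⇒ 0x0f00 ⇒ big 0f 00

0F 00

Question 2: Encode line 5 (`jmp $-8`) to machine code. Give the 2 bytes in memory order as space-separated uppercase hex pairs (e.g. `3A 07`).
L5: jmp op=0x5:4|imm=-8:12 ⇒ 0x5ff8 ⇒ big 5f f8

5F F8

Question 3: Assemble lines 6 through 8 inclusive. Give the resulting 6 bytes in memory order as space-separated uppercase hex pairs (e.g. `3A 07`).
5F F6 F2 EB F3 00

6. jmp fields op=0x5:4|imm=-10:12 → word 5ff6h → 5f f6
7. sbi fields op=0xf:4|rd=0:2|imm=747:10 → word f2ebh → f2 eb
8. sbi fields op=0xf:4|rd=0:2|imm=768:10 → word f300h → f3 00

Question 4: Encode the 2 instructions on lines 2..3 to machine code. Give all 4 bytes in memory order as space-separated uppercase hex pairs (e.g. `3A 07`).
DB C0 F8 87

L2: cpi op=0xd:4|rd=2:2|imm=960:10 ⇒ 0xdbc0 ⇒ big db c0
L3: sbi op=0xf:4|rd=2:2|imm=135:10 ⇒ 0xf887 ⇒ big f8 87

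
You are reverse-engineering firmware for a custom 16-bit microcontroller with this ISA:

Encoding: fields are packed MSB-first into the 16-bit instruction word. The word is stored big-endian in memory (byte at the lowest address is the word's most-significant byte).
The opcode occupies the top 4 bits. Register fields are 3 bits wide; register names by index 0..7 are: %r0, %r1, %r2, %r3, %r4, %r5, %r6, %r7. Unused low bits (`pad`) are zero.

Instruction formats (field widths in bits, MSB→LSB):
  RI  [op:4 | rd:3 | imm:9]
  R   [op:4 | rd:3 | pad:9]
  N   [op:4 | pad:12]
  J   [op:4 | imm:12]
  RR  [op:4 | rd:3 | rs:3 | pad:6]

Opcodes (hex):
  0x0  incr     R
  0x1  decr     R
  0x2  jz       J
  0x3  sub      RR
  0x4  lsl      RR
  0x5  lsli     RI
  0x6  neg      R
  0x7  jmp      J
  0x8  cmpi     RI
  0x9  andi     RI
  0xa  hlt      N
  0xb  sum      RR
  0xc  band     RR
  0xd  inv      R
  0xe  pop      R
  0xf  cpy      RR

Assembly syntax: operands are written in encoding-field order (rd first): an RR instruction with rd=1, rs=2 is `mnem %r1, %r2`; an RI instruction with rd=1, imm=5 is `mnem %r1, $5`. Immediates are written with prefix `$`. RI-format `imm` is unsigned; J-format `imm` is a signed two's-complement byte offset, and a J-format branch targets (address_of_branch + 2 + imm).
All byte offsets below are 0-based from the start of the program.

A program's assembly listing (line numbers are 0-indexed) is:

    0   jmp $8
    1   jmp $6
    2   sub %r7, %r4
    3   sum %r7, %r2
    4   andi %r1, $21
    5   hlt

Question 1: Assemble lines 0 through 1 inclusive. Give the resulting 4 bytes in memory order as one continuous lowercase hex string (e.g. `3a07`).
line 0 (jmp): pack op=0x7:4|imm=8:12 = 0x7008; big→ 70 08
line 1 (jmp): pack op=0x7:4|imm=6:12 = 0x7006; big→ 70 06

70087006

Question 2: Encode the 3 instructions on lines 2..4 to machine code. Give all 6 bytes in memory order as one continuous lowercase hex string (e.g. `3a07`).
3f00be809215

line 2 (sub): pack op=0x3:4|rd=7:3|rs=4:3|pad=0:6 = 0x3f00; big→ 3f 00
line 3 (sum): pack op=0xb:4|rd=7:3|rs=2:3|pad=0:6 = 0xbe80; big→ be 80
line 4 (andi): pack op=0x9:4|rd=1:3|imm=21:9 = 0x9215; big→ 92 15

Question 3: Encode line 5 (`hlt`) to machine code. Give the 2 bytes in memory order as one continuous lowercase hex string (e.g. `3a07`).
a000

5. hlt fields op=0xa:4|pad=0:12 → word a000h → a0 00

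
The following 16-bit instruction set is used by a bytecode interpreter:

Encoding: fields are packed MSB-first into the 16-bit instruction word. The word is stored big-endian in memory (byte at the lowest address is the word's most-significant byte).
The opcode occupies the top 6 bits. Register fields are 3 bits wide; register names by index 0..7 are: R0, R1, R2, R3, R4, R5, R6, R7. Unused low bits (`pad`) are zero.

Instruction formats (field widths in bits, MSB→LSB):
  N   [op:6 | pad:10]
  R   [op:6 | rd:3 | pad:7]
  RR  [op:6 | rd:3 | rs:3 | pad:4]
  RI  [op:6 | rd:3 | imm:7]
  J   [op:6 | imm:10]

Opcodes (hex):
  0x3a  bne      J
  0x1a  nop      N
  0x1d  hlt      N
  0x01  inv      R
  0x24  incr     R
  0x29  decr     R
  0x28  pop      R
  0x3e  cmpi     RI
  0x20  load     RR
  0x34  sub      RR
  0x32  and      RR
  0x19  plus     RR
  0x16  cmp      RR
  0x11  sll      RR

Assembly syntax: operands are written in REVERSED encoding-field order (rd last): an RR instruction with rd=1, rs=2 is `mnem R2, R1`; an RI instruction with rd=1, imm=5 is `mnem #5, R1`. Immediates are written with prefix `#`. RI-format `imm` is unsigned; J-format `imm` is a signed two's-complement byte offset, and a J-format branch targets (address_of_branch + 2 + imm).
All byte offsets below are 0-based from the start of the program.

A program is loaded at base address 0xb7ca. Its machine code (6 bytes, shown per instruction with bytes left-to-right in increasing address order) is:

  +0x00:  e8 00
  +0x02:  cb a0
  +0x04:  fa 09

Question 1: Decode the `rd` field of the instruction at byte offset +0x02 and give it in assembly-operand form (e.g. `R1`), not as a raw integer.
[02] cb a0 → 0xcba0
  op=0xcba0>>10=0x32 ⇒ and (RR)
  [9:7] rd=7 = R7
  [6:4] rs=2 = R2

R7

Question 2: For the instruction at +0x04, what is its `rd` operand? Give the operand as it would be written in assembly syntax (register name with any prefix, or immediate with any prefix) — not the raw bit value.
+0x04: fa 09 ⇒ word 0xfa09 (big)
  op=0xfa09>>10=0x3e ⇒ cmpi (RI)
  rd: (w>>7)&0x7=0x4 → R4
  imm: (w>>0)&0x7f=0x9 → #9

R4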